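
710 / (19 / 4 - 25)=-2840 / 81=-35.06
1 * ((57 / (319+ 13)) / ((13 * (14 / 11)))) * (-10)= -3135 / 30212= -0.10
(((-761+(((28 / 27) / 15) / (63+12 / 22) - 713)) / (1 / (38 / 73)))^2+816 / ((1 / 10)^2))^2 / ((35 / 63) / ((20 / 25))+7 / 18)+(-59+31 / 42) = 4589706661292798372308308009908568184299221 / 11065482854374550085303022271250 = 414776898730.48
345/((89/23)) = 89.16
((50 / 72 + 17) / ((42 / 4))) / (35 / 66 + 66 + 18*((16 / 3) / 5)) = 0.02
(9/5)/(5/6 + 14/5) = 54/109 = 0.50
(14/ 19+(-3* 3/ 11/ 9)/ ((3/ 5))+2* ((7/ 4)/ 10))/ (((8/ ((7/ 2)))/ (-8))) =-82103/ 25080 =-3.27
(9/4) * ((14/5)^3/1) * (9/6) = 9261/125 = 74.09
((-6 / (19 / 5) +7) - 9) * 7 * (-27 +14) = 6188 / 19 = 325.68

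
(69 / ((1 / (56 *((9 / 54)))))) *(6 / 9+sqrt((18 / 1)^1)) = 1288 / 3+1932 *sqrt(2) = 3161.59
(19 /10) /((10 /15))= 57 /20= 2.85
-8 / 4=-2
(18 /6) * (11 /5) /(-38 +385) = 33 /1735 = 0.02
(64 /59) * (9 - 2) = 448 /59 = 7.59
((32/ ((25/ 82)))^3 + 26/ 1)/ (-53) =-18067632874/ 828125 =-21817.52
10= 10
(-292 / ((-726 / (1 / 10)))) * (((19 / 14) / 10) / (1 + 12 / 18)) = 1387 / 423500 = 0.00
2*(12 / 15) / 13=8 / 65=0.12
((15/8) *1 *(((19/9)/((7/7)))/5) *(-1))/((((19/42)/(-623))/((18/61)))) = 39249/122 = 321.71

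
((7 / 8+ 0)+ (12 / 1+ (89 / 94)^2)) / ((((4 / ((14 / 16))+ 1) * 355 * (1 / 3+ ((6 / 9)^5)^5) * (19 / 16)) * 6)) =160380719015637141 / 54712017463894448645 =0.00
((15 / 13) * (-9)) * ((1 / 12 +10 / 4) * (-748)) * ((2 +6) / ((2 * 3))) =347820 / 13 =26755.38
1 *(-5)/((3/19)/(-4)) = 380/3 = 126.67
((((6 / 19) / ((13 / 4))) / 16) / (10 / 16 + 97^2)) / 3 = 4 / 18593419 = 0.00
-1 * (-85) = 85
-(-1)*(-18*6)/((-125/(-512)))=-55296/125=-442.37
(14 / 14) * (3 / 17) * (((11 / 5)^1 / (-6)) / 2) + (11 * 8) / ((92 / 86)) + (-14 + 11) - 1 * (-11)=705587 / 7820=90.23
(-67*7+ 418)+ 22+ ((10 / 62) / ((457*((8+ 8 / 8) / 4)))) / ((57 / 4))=-210762379 / 7267671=-29.00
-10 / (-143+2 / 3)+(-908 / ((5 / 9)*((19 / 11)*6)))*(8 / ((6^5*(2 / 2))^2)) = 3589112981 / 51100217280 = 0.07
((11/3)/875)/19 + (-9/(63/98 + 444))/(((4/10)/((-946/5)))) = 39633583/4139625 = 9.57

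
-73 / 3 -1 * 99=-370 / 3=-123.33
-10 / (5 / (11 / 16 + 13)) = -219 / 8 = -27.38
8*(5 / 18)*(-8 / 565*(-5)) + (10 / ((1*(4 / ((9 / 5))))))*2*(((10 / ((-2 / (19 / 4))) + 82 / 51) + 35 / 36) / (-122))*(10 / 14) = 18793195 / 14764806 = 1.27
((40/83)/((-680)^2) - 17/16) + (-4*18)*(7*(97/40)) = -469478361/383792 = -1223.26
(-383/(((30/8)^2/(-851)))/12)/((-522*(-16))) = 325933/1409400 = 0.23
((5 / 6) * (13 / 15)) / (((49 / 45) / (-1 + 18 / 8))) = 0.83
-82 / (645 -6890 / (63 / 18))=574 / 9265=0.06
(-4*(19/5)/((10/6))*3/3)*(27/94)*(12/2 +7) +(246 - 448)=-277364/1175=-236.05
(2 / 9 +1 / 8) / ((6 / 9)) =25 / 48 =0.52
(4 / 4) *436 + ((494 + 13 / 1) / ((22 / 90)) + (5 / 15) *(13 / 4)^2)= 1327187 / 528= 2513.61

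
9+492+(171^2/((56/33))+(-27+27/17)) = 17706.89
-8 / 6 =-4 / 3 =-1.33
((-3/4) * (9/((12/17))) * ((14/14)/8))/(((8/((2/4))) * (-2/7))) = 0.26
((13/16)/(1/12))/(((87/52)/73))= 12337/29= 425.41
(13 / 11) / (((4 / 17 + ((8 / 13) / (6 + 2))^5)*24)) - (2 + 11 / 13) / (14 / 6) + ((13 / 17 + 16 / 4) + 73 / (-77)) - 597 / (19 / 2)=-98842321950665 / 1646385473304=-60.04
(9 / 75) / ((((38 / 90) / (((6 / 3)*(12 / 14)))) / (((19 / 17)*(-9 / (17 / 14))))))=-5832 / 1445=-4.04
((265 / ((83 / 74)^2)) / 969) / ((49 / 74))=107384360 / 327096609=0.33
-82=-82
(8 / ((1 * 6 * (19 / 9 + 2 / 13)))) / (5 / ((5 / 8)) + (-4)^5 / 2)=-13 / 11130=-0.00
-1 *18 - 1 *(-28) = 10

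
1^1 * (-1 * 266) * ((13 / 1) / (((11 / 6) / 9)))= -16975.64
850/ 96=425/ 48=8.85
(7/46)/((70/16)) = 4/115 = 0.03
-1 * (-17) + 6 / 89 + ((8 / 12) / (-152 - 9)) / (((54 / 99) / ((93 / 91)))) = 66734258 / 3911817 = 17.06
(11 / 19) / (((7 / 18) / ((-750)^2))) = 111375000 / 133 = 837406.02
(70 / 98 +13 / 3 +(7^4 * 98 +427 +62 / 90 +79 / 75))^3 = 13099492212879930.61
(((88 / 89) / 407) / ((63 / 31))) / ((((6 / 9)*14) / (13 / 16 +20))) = 93 / 34888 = 0.00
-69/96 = -23/32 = -0.72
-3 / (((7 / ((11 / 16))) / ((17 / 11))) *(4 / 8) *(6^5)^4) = -0.00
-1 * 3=-3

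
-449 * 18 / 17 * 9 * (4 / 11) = -1555.89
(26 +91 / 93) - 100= -6791 / 93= -73.02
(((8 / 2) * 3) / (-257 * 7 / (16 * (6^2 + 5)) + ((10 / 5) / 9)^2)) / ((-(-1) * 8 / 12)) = -956448 / 143095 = -6.68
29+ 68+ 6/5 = 491/5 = 98.20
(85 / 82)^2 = 7225 / 6724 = 1.07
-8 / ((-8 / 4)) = 4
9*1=9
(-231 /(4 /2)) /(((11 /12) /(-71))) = 8946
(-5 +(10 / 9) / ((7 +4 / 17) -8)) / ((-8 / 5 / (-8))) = -3775 / 117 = -32.26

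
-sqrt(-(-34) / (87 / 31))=-sqrt(91698) / 87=-3.48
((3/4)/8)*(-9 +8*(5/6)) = -7/32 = -0.22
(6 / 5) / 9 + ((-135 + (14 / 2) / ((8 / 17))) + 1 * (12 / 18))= -4773 / 40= -119.32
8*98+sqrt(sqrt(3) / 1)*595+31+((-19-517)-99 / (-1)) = 378+595*3^(1 / 4) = 1161.06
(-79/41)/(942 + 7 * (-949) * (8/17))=17/19270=0.00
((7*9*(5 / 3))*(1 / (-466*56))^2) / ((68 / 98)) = 105 / 472531456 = 0.00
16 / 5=3.20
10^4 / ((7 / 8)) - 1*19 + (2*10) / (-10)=11407.57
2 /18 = 0.11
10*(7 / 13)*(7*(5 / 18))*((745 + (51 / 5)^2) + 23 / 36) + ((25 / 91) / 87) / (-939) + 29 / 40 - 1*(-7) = 23829270512413 / 2676262680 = 8903.94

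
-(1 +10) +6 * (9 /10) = -28 /5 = -5.60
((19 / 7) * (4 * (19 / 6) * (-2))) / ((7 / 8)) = -11552 / 147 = -78.59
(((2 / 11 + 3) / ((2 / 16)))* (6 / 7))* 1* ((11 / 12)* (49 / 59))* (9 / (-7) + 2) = 700 / 59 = 11.86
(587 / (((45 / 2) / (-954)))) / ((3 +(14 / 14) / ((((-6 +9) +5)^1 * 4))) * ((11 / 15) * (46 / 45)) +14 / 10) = -268799040 / 39661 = -6777.41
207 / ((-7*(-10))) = 207 / 70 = 2.96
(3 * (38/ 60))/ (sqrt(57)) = sqrt(57)/ 30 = 0.25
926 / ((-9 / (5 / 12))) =-2315 / 54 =-42.87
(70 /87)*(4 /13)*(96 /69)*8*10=716800 /26013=27.56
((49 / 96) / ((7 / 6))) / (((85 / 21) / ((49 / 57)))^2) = 823543 / 41731600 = 0.02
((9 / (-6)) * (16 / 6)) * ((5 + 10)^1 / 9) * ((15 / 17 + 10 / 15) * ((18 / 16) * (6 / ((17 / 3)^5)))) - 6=-145113369 / 24137569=-6.01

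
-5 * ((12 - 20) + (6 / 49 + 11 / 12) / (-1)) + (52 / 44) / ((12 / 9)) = 149029 / 3234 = 46.08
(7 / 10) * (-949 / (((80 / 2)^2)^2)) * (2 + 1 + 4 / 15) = -325507 / 384000000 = -0.00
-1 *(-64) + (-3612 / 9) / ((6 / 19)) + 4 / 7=-75998 / 63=-1206.32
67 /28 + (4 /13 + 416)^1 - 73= 345.70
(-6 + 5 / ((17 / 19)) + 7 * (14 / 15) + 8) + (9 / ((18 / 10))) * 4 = 8701 / 255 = 34.12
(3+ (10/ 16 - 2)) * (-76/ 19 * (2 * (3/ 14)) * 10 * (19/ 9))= -1235/ 21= -58.81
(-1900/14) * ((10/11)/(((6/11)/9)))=-14250/7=-2035.71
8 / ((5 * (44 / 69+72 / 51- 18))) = -4692 / 46775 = -0.10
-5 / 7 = -0.71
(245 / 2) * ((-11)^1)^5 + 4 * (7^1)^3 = -39454751 / 2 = -19727375.50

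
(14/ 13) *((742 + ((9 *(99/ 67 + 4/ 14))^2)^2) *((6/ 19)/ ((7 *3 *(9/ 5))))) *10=620973212134916600/ 107555056701183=5773.54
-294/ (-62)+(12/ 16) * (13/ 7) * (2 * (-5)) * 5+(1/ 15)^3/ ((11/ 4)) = -1045698139/ 16112250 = -64.90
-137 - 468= -605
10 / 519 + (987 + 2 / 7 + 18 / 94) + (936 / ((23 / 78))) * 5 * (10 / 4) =159705530830 / 3927273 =40665.76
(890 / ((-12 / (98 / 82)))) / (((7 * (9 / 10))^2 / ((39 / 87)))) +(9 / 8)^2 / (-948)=-5857593029 / 5843259648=-1.00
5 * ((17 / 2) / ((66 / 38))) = 1615 / 66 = 24.47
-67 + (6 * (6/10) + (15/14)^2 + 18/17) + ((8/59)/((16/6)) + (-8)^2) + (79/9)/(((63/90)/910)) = 100973217911/8846460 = 11413.97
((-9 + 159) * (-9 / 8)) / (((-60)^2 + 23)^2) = -675 / 52504516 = -0.00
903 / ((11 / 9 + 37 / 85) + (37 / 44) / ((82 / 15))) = 356055480 / 714217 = 498.53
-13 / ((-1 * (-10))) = -13 / 10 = -1.30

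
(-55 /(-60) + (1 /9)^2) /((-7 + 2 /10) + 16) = 1505 /14904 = 0.10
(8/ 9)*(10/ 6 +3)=112/ 27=4.15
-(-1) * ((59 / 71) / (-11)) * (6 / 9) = -118 / 2343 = -0.05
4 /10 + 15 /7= 2.54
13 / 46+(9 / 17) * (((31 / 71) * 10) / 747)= 1316613 / 4608326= 0.29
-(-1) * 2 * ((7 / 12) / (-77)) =-1 / 66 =-0.02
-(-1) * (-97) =-97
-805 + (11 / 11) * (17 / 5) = -4008 / 5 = -801.60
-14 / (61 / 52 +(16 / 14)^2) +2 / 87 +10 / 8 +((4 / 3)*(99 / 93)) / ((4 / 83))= 1708984333 / 68147796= 25.08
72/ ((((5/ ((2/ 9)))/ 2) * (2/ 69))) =1104/ 5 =220.80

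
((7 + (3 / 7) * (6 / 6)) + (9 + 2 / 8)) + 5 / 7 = 487 / 28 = 17.39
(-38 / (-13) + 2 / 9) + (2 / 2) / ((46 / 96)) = 14080 / 2691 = 5.23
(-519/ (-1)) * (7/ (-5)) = -3633/ 5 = -726.60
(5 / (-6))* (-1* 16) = 40 / 3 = 13.33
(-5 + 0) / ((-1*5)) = 1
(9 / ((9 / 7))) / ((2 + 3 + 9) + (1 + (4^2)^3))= 7 / 4111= 0.00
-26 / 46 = -13 / 23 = -0.57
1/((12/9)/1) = 3/4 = 0.75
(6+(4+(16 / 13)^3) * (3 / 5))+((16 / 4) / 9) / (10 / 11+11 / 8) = 193019378 / 19871865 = 9.71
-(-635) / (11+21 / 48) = 10160 / 183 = 55.52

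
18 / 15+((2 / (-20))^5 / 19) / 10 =22799999 / 19000000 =1.20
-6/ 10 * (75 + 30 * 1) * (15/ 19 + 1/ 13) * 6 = -80892/ 247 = -327.50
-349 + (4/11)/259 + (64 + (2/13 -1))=-10586832/37037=-285.84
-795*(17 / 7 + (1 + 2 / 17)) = -335490 / 119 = -2819.24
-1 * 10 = -10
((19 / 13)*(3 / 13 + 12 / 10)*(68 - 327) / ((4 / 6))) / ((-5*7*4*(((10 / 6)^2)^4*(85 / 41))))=52761049137 / 1122265625000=0.05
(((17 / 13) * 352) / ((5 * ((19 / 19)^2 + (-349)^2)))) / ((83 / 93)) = 278256 / 328560895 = 0.00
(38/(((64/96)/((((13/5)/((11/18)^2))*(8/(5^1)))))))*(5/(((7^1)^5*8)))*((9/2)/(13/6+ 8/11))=6482268/176557535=0.04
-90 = -90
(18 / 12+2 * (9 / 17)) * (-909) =-79083 / 34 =-2325.97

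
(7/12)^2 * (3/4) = 49/192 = 0.26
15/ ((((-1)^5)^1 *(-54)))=5/ 18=0.28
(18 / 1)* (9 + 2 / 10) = 828 / 5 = 165.60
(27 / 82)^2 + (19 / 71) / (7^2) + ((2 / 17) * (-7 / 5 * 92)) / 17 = -26280517833 / 33802590220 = -0.78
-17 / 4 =-4.25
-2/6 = -1/3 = -0.33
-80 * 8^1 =-640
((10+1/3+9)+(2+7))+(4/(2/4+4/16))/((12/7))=283/9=31.44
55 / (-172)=-55 / 172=-0.32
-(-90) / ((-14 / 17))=-765 / 7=-109.29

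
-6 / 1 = -6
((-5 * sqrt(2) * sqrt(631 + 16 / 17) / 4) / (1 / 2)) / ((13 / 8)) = -20 * sqrt(365262) / 221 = -54.69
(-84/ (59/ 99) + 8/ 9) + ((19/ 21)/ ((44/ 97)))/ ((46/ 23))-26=-53991437/ 327096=-165.06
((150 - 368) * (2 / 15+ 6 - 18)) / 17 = 38804 / 255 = 152.17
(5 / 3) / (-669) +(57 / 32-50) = -3096961 / 64224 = -48.22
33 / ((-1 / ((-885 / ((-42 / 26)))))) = -126555 / 7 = -18079.29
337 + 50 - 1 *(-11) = 398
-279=-279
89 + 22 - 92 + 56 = 75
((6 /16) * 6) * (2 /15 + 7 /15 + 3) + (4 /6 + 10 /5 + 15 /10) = 184 /15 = 12.27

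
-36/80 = -9/20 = -0.45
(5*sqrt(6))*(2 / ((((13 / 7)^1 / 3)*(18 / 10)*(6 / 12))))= 700*sqrt(6) / 39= 43.97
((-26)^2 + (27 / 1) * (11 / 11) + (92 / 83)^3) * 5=2013724745 / 571787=3521.81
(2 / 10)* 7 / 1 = 7 / 5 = 1.40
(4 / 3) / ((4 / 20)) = 20 / 3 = 6.67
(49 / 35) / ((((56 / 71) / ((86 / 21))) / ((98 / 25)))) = 21371 / 750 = 28.49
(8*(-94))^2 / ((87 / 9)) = 1696512 / 29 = 58500.41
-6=-6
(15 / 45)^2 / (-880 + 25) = -1 / 7695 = -0.00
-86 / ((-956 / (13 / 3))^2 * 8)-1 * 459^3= -3181678856681251 / 32901696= -96702579.00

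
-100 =-100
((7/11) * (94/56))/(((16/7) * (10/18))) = 2961/3520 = 0.84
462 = 462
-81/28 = -2.89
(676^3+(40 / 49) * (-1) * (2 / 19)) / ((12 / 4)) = 287600587376 / 2793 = 102971925.30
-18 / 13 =-1.38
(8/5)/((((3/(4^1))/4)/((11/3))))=1408/45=31.29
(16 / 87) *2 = 32 / 87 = 0.37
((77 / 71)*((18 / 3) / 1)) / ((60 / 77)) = 5929 / 710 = 8.35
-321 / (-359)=321 / 359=0.89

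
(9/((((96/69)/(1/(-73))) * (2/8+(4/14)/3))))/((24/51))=-73899/135488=-0.55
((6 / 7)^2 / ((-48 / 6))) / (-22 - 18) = 9 / 3920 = 0.00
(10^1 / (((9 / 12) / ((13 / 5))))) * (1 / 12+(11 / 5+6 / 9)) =1534 / 15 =102.27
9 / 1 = 9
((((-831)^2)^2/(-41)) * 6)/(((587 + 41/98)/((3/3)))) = -93467400965316/786749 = -118802058.81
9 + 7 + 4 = 20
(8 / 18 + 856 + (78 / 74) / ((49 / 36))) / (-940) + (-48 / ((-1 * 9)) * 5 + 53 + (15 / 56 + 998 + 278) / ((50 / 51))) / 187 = 33769436627 / 5214913200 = 6.48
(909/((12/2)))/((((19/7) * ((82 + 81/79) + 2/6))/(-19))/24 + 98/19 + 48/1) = 28652589/9959699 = 2.88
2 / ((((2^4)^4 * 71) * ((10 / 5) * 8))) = 1 / 37224448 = 0.00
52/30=26/15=1.73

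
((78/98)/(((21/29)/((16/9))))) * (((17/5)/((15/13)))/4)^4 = 899312116937/1562793750000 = 0.58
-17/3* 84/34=-14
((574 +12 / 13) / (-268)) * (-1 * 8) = 14948 / 871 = 17.16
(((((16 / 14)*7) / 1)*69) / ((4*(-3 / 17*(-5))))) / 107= 1.46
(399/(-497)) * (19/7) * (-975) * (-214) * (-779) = 176029033050/497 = 354183165.09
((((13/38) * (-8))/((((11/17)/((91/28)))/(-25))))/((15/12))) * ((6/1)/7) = 344760/1463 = 235.65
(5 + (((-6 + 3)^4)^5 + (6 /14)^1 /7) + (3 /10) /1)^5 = 14558139461699579493160106347160344540338059134746494228675357 /28247524900000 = 515377524694192923542129800000000000000000000000.00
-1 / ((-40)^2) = -1 / 1600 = -0.00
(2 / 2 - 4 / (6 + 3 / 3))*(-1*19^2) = -1083 / 7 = -154.71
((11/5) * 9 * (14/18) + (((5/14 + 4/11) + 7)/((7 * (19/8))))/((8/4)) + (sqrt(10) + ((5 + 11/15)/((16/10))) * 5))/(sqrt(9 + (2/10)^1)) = sqrt(230) * (614460 * sqrt(10) + 20614439)/28265160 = 12.10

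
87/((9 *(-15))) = -29/45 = -0.64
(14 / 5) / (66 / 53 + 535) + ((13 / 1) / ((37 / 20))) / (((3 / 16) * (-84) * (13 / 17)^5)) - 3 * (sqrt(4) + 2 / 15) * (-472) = 28562906967755666 / 9460738569555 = 3019.10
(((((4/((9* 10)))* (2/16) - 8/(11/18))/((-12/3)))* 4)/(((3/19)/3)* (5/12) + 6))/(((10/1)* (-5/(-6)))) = 0.26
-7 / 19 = -0.37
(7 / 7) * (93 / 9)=31 / 3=10.33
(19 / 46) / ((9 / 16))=152 / 207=0.73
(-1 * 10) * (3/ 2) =-15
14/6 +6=25/3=8.33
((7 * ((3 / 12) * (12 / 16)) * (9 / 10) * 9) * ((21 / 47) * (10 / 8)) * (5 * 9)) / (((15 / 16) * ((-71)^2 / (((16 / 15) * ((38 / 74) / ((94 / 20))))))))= 2714796 / 412016053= 0.01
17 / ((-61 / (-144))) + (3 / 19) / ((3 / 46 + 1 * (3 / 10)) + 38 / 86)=186534327 / 4625569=40.33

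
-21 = -21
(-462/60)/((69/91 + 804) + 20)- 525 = -35821387/68230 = -525.01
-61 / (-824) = 0.07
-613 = -613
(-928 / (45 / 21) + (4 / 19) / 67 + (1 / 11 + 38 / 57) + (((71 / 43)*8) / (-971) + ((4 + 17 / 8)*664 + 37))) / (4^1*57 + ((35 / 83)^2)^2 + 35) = 169798860028576182649 / 12164040373640215720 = 13.96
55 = 55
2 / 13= 0.15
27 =27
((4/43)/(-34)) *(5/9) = -10/6579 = -0.00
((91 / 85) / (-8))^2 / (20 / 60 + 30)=273 / 462400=0.00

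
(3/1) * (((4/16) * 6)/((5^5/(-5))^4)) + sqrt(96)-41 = -12512207031241/305175781250 + 4 * sqrt(6) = -31.20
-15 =-15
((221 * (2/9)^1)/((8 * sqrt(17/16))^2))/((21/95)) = 1235/378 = 3.27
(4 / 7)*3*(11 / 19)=132 / 133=0.99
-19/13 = -1.46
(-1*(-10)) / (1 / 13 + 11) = 65 / 72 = 0.90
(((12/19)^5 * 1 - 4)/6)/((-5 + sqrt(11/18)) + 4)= 4827782 * sqrt(22)/17332693 + 28966692/17332693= 2.98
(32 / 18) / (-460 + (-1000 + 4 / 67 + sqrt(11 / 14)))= -1468022528 / 1205563757445 - 71824 * sqrt(154) / 1205563757445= -0.00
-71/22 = -3.23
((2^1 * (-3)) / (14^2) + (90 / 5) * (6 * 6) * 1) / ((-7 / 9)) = -571509 / 686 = -833.10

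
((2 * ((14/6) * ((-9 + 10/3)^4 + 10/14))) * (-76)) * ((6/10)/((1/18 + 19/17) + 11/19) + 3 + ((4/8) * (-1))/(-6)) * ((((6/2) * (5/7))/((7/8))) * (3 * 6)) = -744824197030784/13477401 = -55264675.81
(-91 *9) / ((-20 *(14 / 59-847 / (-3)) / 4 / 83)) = 1718847 / 35725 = 48.11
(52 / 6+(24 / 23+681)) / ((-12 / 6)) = -47659 / 138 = -345.36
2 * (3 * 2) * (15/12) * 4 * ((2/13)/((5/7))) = 168/13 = 12.92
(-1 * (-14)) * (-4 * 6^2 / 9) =-224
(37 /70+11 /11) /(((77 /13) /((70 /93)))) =1391 /7161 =0.19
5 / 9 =0.56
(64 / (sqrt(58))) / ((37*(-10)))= -16*sqrt(58) / 5365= -0.02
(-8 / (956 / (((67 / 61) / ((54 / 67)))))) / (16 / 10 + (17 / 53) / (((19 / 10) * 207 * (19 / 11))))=-9877124255 / 1386182895726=-0.01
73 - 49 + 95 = 119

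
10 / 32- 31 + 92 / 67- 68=-104321 / 1072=-97.31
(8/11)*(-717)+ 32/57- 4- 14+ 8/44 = -337772/627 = -538.71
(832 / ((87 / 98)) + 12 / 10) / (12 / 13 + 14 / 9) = 7959939 / 21025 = 378.59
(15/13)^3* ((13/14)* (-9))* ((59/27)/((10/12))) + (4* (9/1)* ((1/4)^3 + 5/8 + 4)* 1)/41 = -22963041/776048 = -29.59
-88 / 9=-9.78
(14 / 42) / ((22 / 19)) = 19 / 66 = 0.29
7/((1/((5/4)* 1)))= 35/4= 8.75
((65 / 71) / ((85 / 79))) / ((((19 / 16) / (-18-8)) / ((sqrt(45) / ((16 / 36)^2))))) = -6488586 * sqrt(5) / 22933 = -632.67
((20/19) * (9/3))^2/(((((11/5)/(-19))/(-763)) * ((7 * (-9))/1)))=-1043.06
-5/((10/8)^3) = -64/25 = -2.56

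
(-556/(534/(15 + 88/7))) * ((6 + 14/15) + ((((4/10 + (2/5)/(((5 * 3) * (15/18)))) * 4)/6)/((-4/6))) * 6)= -87348712/700875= -124.63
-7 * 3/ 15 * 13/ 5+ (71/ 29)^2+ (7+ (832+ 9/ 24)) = 141578827/ 168200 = 841.73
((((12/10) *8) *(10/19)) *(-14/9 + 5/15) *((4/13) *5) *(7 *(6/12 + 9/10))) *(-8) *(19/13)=551936/507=1088.63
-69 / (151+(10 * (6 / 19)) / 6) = -1311 / 2879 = -0.46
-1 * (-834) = 834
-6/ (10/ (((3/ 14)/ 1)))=-9/ 70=-0.13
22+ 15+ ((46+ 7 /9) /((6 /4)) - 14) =1463 /27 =54.19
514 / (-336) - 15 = -2777 / 168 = -16.53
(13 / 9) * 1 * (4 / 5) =52 / 45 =1.16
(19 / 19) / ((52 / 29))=29 / 52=0.56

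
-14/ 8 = -7/ 4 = -1.75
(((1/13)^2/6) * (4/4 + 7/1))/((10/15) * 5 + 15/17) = 68/36335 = 0.00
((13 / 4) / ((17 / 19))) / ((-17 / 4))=-247 / 289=-0.85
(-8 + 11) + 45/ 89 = 312/ 89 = 3.51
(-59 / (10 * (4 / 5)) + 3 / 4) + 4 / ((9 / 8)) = -221 / 72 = -3.07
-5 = -5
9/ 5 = 1.80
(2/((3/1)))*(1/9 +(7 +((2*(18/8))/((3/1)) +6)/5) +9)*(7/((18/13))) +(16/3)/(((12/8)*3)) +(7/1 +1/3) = 67.87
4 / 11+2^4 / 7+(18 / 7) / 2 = 303 / 77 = 3.94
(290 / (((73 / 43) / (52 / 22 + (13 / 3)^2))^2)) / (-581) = -77.41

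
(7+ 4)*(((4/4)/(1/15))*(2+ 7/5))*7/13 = 3927/13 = 302.08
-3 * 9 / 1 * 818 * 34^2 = -25531416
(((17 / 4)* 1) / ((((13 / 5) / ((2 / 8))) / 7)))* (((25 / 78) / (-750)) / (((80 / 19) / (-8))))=2261 / 973440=0.00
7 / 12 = 0.58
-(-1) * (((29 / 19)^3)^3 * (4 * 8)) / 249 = 464228671227808 / 80349236746971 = 5.78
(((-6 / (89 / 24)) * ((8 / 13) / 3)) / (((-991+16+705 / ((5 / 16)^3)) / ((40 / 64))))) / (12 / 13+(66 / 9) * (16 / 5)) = -7500 / 19512016727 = -0.00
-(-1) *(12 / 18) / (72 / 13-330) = -13 / 6327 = -0.00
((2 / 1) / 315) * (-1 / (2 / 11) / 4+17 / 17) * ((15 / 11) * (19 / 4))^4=-4.19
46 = 46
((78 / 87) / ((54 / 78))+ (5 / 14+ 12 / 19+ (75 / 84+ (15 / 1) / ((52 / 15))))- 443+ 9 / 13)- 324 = -97835657 / 128934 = -758.80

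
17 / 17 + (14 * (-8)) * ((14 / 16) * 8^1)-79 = -862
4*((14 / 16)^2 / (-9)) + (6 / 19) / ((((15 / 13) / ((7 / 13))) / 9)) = 13489 / 13680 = 0.99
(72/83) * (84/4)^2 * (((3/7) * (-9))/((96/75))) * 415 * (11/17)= -21049875/68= -309556.99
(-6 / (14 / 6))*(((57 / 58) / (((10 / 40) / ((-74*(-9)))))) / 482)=-683316 / 48923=-13.97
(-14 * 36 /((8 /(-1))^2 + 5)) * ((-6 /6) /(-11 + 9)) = -3.65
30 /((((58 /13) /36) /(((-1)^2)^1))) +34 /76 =267253 /1102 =242.52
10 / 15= 2 / 3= 0.67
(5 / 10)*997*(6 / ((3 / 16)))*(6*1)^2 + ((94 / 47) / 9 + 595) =5173805 / 9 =574867.22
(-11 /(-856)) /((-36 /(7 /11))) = -7 /30816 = -0.00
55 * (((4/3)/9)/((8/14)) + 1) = 1870/27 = 69.26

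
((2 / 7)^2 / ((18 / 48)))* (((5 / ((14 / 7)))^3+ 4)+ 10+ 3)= 348 / 49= 7.10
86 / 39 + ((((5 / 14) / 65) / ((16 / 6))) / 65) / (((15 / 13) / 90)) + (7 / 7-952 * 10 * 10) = -1039548973 / 10920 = -95196.79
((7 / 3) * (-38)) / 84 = -19 / 18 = -1.06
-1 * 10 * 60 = -600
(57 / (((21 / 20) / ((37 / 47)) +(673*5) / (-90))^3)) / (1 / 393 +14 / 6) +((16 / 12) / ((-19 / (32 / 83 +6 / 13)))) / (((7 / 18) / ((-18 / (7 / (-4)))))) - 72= -17396427990187567493952120 / 236452022063084567642539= -73.57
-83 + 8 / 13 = -1071 / 13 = -82.38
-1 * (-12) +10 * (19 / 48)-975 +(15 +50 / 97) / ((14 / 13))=-2199109 / 2328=-944.63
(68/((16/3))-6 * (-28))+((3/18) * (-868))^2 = 759931/36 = 21109.19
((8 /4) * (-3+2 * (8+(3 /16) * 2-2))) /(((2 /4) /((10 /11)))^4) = 213.10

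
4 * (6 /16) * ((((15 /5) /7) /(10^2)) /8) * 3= 27 /11200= 0.00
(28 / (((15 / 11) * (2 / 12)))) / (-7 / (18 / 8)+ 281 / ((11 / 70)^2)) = 11979 / 1106135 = 0.01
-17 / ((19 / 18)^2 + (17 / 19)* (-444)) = 104652 / 2438693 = 0.04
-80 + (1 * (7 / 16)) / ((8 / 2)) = -5113 / 64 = -79.89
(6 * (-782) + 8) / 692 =-1171 / 173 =-6.77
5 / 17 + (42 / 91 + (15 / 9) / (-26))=917 / 1326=0.69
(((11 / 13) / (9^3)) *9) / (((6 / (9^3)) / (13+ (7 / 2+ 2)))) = 1221 / 52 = 23.48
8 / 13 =0.62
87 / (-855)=-29 / 285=-0.10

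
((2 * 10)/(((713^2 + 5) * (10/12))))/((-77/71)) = -284/6524133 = -0.00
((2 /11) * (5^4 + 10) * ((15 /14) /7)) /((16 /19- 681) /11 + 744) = 180975 /6986077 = 0.03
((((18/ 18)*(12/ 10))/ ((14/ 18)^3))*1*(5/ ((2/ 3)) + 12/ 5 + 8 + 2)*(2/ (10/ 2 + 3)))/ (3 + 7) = 435213/ 343000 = 1.27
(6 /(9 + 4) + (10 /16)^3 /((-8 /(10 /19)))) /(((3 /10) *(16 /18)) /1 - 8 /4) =-3380205 /13152256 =-0.26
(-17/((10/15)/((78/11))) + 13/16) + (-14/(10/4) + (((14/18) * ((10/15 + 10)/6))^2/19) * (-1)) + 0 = -20371967167/109699920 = -185.71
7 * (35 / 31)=245 / 31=7.90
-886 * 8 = -7088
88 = 88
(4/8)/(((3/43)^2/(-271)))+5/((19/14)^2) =-180871879/6498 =-27835.01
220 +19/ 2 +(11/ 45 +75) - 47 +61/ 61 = 23287/ 90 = 258.74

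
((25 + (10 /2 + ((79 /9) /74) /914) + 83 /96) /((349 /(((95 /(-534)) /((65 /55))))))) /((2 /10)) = -785342229925 /11798327526336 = -0.07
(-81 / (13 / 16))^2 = 1679616 / 169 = 9938.56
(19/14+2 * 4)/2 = 131/28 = 4.68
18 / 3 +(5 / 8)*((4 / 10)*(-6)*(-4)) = 12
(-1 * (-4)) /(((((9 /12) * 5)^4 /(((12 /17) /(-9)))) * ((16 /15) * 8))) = -32 /172125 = -0.00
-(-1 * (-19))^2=-361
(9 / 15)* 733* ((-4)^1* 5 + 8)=-26388 / 5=-5277.60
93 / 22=4.23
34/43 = 0.79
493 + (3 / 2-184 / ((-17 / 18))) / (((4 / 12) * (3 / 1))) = 23437 / 34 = 689.32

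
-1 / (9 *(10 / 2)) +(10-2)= 359 / 45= 7.98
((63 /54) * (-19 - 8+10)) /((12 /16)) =-238 /9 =-26.44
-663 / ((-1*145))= 663 / 145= 4.57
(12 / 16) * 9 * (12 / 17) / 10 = 81 / 170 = 0.48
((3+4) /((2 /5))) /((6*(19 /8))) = 70 /57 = 1.23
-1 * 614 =-614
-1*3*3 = -9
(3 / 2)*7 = 21 / 2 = 10.50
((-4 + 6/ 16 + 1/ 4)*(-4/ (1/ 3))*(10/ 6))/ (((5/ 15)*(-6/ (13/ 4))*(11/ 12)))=-119.66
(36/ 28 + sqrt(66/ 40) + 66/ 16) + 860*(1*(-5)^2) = sqrt(165)/ 10 + 1204303/ 56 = 21506.70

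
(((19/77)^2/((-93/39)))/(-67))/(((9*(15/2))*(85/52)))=488072/141309266175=0.00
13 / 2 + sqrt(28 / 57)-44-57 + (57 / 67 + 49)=-5983 / 134 + 2*sqrt(399) / 57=-43.95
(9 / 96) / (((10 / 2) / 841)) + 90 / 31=92613 / 4960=18.67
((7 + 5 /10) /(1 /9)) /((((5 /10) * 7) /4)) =540 /7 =77.14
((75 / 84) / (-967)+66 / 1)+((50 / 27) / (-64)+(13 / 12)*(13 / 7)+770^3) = 456533067.98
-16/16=-1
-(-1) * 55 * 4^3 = 3520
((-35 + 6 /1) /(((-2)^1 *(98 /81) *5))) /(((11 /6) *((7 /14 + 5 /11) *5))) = 2349 /8575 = 0.27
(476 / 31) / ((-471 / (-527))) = 8092 / 471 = 17.18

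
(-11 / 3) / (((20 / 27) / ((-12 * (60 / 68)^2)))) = 13365 / 289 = 46.25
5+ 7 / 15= 82 / 15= 5.47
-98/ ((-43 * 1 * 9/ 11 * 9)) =1078/ 3483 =0.31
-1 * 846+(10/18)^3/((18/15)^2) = -22199299/26244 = -845.88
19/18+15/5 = 73/18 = 4.06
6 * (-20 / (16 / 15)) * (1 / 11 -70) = 173025 / 22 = 7864.77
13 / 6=2.17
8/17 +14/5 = 3.27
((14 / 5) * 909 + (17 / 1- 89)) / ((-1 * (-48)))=2061 / 40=51.52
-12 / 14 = -6 / 7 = -0.86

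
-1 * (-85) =85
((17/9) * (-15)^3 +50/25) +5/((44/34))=-140121/22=-6369.14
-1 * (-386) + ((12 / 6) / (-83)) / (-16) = 256305 / 664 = 386.00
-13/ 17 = -0.76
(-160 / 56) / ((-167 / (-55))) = -1100 / 1169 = -0.94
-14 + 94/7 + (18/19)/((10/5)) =-13/133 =-0.10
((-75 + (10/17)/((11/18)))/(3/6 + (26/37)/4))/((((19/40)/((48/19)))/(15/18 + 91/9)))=-6378.24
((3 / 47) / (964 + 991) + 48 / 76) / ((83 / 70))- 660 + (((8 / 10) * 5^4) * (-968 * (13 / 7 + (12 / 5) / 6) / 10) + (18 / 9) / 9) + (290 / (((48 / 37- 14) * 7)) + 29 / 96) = -109907.92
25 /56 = 0.45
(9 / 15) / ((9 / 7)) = 0.47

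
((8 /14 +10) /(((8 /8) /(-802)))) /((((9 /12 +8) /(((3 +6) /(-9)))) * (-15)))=-64.60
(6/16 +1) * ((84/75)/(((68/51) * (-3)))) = -77/200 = -0.38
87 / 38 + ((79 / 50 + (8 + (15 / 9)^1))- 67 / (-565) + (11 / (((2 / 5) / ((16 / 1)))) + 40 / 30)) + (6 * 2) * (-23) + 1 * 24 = 10895384 / 53675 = 202.99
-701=-701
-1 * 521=-521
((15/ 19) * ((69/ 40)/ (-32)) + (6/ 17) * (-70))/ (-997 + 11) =2046399/ 81530368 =0.03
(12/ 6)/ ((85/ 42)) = 84/ 85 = 0.99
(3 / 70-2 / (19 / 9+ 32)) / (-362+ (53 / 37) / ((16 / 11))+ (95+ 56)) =33448 / 445305035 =0.00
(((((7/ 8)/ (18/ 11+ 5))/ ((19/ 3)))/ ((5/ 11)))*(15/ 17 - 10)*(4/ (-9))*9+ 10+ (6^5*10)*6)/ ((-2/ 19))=-22002586831/ 4964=-4432430.87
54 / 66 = 9 / 11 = 0.82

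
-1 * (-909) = 909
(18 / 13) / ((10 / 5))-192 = -2487 / 13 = -191.31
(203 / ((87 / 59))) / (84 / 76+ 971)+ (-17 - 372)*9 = -193982563 / 55410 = -3500.86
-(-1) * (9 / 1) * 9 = 81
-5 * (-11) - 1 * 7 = 48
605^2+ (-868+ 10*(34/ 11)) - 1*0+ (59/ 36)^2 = 5206157123/ 14256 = 365190.60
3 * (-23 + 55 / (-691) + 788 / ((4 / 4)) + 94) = 1780542 / 691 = 2576.76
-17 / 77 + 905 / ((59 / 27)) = 1880492 / 4543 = 413.93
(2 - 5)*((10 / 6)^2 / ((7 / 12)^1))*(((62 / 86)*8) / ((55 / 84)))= -59520 / 473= -125.84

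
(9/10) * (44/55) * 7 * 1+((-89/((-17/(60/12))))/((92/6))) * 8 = 182766/9775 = 18.70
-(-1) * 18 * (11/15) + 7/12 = 13.78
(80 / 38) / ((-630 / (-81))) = 36 / 133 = 0.27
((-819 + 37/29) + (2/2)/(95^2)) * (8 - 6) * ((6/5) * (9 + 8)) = -43659839484/1308625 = -33363.14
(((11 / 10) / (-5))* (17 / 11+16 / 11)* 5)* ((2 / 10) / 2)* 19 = -627 / 100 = -6.27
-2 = -2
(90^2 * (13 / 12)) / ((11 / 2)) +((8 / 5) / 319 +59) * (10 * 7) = 1826532 / 319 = 5725.81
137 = 137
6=6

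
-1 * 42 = -42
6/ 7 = 0.86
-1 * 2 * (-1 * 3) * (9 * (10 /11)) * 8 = 4320 /11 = 392.73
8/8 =1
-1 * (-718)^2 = -515524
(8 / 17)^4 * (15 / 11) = 61440 / 918731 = 0.07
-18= -18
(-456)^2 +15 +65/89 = 18507704/89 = 207951.73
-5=-5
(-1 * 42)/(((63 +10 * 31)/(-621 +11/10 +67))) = 116109/1865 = 62.26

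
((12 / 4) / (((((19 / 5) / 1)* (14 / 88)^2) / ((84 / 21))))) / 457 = 116160 / 425467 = 0.27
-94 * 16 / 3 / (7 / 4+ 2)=-6016 / 45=-133.69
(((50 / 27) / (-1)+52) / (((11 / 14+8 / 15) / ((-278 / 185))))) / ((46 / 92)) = -10539536 / 92241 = -114.26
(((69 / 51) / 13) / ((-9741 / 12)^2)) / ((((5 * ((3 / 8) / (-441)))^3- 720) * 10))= -0.00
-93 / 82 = -1.13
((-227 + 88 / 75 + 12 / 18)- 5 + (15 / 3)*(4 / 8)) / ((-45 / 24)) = 45532 / 375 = 121.42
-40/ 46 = -20/ 23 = -0.87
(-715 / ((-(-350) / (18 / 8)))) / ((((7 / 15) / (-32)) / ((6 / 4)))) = 23166 / 49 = 472.78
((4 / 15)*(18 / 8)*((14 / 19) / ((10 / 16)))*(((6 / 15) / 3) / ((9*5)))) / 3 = 224 / 320625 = 0.00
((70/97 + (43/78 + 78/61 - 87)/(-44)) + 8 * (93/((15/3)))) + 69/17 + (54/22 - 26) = 227795582387/1726107240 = 131.97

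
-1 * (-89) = 89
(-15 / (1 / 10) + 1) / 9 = -149 / 9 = -16.56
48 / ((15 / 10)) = 32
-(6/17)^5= -7776/1419857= -0.01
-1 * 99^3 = -970299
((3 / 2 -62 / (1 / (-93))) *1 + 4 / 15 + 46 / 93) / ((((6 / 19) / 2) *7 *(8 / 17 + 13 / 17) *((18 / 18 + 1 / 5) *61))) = 577576003 / 10007172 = 57.72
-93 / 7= -13.29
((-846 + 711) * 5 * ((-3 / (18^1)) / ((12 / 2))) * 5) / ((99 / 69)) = 2875 / 44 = 65.34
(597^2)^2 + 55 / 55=127027375282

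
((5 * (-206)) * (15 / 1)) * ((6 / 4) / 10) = -4635 / 2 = -2317.50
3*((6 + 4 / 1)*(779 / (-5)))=-4674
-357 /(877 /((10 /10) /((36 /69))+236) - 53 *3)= 339745 /147807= 2.30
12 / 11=1.09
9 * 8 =72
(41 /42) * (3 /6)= 41 /84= 0.49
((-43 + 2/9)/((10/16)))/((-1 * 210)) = 44/135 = 0.33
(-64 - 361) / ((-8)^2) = -425 / 64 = -6.64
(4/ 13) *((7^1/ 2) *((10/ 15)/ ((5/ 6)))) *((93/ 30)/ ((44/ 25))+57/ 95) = 7273/ 3575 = 2.03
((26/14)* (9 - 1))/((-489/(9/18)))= -52/3423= -0.02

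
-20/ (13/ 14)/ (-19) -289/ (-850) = 18199/ 12350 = 1.47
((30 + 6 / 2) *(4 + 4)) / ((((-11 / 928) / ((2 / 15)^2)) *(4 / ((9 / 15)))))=-59.39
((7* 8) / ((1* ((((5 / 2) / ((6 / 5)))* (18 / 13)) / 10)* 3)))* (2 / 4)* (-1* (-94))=136864 / 45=3041.42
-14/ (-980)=1/ 70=0.01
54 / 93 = 18 / 31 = 0.58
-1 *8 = -8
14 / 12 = 7 / 6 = 1.17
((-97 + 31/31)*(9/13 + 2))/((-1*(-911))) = -3360/11843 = -0.28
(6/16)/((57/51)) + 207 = 31515/152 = 207.34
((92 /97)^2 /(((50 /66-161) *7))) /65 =-34914 /2829803795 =-0.00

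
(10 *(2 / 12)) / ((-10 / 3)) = -1 / 2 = -0.50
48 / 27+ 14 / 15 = 122 / 45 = 2.71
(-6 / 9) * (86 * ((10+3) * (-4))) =8944 / 3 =2981.33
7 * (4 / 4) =7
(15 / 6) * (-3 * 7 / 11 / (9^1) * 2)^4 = 0.08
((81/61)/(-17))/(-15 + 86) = -81/73627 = -0.00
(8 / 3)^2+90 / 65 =994 / 117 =8.50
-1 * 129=-129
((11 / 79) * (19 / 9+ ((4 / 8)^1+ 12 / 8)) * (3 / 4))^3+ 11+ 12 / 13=12.00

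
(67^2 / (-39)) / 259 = -0.44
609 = 609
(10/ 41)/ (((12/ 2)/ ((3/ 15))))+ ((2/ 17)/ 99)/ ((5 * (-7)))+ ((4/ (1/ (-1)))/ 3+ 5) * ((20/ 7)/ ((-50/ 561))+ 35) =26079686/ 2415105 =10.80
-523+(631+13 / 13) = 109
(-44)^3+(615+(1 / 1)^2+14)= -84554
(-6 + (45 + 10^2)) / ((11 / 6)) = 75.82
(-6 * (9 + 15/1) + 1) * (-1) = 143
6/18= 1/3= 0.33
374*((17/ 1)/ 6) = 3179/ 3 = 1059.67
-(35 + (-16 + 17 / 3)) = -74 / 3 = -24.67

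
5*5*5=125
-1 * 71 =-71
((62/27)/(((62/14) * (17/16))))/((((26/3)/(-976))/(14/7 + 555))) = -60886784/1989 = -30611.76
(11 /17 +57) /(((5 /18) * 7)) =504 /17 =29.65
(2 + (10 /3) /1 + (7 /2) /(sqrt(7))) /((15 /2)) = sqrt(7) /15 + 32 /45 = 0.89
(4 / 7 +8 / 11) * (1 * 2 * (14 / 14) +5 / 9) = 2300 / 693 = 3.32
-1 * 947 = -947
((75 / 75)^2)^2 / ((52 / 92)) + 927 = 12074 / 13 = 928.77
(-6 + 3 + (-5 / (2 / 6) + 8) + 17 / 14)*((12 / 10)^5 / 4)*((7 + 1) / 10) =-478224 / 109375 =-4.37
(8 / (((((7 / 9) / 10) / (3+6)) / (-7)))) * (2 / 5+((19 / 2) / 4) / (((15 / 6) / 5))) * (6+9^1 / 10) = -1151334 / 5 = -230266.80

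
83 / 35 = 2.37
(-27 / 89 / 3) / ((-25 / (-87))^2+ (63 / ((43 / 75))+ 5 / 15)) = -2929203 / 3195001121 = -0.00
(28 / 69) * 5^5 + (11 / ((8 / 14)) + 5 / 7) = 2488571 / 1932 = 1288.08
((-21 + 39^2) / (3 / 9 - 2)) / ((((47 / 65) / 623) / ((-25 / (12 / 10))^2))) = -15818359375 / 47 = -336560837.77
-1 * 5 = -5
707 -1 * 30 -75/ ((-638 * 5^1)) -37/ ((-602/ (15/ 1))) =65095643/ 96019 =677.95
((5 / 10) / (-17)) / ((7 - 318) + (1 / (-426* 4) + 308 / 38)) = 16188 / 166711163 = 0.00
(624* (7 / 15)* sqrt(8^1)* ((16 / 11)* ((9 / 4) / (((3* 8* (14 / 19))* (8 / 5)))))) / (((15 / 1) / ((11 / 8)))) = 247* sqrt(2) / 40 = 8.73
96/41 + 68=2884/41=70.34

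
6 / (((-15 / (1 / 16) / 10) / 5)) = -5 / 4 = -1.25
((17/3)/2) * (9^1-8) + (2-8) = -19/6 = -3.17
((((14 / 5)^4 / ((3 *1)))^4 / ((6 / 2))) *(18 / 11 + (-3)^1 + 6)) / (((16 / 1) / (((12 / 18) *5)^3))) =18512603371379654656 / 29366455078125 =630399.66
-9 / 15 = -3 / 5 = -0.60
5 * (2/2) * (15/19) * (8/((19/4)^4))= 153600/2476099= 0.06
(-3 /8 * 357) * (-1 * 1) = 1071 /8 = 133.88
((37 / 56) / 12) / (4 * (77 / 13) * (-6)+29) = -481 / 988512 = -0.00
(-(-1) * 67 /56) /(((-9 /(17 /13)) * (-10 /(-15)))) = -1139 /4368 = -0.26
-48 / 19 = -2.53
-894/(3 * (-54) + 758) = -3/2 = -1.50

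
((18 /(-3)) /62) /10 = -3 /310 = -0.01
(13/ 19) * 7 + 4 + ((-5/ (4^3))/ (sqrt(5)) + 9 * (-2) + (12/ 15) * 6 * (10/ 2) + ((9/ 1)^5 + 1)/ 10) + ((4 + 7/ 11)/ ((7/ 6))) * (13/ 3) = 8685846/ 1463 -sqrt(5)/ 64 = 5936.98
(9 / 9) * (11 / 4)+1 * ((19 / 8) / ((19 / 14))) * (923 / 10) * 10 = 1618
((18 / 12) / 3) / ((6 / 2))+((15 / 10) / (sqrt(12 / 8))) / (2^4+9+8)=sqrt(6) / 66+1 / 6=0.20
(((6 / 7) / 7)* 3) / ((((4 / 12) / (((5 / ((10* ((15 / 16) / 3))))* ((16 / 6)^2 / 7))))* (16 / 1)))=192 / 1715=0.11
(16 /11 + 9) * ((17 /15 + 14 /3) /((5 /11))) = 667 /5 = 133.40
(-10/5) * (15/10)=-3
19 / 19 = 1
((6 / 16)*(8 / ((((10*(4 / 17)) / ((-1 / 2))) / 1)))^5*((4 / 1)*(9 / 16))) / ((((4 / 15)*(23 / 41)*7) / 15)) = -171.61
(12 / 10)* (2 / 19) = 12 / 95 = 0.13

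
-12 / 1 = -12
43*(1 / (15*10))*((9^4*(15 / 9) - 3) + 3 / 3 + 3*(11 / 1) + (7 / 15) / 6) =42438721 / 13500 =3143.61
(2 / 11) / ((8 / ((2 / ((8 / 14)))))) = 7 / 88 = 0.08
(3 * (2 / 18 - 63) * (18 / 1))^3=-39165443136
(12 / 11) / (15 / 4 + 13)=48 / 737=0.07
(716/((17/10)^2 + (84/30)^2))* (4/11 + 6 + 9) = 12100400/11803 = 1025.20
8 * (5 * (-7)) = -280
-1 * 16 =-16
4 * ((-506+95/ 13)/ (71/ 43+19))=-92923/ 962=-96.59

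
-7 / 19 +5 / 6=53 / 114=0.46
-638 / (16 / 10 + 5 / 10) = -6380 / 21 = -303.81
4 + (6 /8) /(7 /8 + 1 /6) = 118 /25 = 4.72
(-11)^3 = -1331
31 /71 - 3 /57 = 518 /1349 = 0.38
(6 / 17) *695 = 4170 / 17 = 245.29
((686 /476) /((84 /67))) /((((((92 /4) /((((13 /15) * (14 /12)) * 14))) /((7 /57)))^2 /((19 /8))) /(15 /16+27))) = 1389421630961 /3188788300800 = 0.44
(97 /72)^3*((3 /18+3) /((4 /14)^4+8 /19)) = 18.10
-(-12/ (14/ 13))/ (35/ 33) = 2574/ 245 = 10.51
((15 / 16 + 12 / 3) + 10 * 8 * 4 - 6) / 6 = 1701 / 32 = 53.16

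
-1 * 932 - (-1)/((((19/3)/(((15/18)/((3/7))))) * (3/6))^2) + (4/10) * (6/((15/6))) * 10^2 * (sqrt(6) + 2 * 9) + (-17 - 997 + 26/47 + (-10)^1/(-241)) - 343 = -20609837464/36801423 + 96 * sqrt(6) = -324.88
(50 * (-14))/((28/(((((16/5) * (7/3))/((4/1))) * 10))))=-1400/3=-466.67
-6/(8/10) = -15/2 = -7.50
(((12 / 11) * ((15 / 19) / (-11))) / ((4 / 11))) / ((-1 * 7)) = 45 / 1463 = 0.03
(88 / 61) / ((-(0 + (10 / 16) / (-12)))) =8448 / 305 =27.70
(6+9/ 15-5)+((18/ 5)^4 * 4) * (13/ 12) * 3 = 2185.10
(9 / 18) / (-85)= -1 / 170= -0.01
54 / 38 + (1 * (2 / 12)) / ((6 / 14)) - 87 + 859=264643 / 342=773.81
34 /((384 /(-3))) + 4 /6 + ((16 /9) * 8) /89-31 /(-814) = 12496249 /20864448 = 0.60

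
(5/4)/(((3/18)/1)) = 7.50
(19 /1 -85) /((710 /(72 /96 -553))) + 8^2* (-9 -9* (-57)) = 32307.34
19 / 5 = 3.80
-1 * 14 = -14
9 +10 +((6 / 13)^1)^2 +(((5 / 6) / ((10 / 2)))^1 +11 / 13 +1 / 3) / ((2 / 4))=3702 / 169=21.91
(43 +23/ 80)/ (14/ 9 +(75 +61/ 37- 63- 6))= 1153179/ 245200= 4.70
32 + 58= 90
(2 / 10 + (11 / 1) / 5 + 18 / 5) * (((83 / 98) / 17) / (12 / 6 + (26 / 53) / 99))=1306503 / 8763160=0.15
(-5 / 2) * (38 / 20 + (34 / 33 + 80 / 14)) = -19969 / 924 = -21.61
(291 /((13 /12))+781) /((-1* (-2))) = 13645 /26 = 524.81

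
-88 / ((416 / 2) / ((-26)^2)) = -286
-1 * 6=-6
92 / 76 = 23 / 19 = 1.21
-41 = -41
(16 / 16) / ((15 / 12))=4 / 5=0.80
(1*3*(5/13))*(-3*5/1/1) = -225/13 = -17.31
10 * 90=900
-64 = -64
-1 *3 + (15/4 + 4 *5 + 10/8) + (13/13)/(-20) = 439/20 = 21.95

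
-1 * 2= -2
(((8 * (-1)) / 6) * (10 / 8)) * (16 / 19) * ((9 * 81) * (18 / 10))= -34992 / 19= -1841.68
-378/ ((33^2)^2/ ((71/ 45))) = -994/ 1976535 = -0.00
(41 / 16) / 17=41 / 272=0.15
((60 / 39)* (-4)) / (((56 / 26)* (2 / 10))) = -100 / 7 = -14.29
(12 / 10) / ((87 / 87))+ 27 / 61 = 501 / 305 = 1.64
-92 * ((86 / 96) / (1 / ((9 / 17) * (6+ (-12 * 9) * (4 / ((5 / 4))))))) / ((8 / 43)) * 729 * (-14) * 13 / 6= -2395197656397 / 1360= -1761174747.35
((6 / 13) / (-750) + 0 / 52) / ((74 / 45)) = -9 / 24050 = -0.00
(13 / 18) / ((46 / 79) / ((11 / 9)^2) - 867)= -124267 / 149110686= -0.00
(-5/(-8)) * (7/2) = 35/16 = 2.19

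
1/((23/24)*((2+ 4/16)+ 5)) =96/667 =0.14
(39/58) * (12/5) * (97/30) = 3783/725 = 5.22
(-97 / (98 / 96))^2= 21678336 / 2401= 9028.88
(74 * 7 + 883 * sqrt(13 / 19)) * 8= 9987.13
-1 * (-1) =1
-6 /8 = -3 /4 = -0.75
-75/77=-0.97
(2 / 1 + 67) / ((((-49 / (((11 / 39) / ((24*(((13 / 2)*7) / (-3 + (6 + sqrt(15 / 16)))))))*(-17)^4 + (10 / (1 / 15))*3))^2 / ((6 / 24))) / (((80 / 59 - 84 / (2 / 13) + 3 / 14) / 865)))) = -26550677458296321468641 / 22125865608434165760 - 69434151835044314197*sqrt(15) / 2765733201054270720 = -1297.22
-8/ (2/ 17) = -68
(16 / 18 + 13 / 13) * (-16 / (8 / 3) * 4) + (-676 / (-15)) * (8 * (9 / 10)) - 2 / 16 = 167413 / 600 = 279.02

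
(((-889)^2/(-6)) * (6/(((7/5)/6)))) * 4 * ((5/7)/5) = -1935480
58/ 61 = 0.95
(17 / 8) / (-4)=-17 / 32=-0.53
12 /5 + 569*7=19927 /5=3985.40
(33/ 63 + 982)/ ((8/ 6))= 20633/ 28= 736.89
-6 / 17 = -0.35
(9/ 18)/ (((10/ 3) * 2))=3/ 40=0.08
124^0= 1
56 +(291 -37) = 310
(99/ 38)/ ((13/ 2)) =99/ 247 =0.40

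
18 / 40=9 / 20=0.45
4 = 4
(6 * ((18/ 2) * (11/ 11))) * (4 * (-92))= -19872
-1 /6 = -0.17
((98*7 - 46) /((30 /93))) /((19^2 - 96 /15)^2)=49600 /3143529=0.02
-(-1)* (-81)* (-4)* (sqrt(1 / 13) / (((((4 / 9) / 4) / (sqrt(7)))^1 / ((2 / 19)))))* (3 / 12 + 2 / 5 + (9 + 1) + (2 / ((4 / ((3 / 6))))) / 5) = 312012* sqrt(91) / 1235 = 2410.04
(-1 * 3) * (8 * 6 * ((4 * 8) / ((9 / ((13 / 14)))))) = -475.43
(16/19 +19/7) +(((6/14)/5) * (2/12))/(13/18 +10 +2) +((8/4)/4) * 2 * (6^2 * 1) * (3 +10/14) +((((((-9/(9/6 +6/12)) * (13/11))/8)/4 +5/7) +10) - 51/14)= 15457023839/107208640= 144.18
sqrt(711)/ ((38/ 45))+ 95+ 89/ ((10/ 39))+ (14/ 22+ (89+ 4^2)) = 135*sqrt(79)/ 38+ 60251/ 110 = 579.31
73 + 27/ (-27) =72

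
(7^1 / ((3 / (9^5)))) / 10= 137781 / 10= 13778.10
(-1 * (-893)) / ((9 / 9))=893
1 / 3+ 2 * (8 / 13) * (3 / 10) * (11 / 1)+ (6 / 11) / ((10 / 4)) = 1979 / 429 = 4.61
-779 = -779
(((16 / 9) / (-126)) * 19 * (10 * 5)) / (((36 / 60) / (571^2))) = -12389558000 / 1701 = -7283690.77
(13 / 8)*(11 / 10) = 143 / 80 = 1.79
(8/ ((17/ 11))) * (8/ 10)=4.14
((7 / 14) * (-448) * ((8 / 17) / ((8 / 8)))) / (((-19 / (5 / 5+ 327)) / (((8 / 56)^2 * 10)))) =839680 / 2261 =371.38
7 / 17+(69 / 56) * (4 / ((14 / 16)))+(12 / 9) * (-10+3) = -8219 / 2499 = -3.29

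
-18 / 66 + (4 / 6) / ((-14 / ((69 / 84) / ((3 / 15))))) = -3029 / 6468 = -0.47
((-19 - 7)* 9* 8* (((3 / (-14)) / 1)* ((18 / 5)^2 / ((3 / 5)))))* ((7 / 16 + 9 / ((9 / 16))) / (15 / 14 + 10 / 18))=89728236 / 1025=87539.74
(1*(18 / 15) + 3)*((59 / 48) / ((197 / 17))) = 7021 / 15760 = 0.45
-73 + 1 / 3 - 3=-227 / 3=-75.67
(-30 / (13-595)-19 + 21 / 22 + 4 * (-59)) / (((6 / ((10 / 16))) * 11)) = -2.41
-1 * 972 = -972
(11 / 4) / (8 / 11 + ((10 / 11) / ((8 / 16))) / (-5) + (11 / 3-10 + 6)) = 363 / 4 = 90.75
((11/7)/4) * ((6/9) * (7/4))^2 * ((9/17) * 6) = 231/136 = 1.70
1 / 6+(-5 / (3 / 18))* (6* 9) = -9719 / 6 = -1619.83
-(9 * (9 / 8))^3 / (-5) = 531441 / 2560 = 207.59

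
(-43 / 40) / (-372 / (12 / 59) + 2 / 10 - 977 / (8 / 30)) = 43 / 219702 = 0.00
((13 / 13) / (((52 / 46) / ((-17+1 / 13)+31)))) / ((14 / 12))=12627 / 1183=10.67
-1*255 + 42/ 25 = -253.32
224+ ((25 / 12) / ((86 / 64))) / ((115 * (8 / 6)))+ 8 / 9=2001826 / 8901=224.90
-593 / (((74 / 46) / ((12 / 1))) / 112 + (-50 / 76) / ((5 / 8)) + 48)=-348285504 / 27574207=-12.63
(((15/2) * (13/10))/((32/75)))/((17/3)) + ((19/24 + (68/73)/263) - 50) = -5661475589/125331072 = -45.17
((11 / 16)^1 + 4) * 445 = 33375 / 16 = 2085.94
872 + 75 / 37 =32339 / 37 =874.03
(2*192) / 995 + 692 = 688924 / 995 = 692.39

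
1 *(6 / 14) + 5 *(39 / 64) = 1557 / 448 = 3.48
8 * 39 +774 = 1086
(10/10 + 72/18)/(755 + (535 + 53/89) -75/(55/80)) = 4895/1156693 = 0.00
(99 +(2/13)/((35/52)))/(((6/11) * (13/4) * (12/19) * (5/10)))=725857/4095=177.25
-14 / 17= -0.82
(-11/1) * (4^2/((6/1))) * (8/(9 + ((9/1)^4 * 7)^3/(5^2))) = -2200/36327499129953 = -0.00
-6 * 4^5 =-6144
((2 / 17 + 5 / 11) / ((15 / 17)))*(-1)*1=-107 / 165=-0.65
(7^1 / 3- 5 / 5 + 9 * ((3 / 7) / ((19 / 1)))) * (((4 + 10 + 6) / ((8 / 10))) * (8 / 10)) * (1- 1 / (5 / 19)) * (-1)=4904 / 57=86.04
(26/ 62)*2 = 26/ 31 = 0.84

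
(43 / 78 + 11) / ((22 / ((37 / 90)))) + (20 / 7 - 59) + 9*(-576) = -5664780281 / 1081080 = -5239.93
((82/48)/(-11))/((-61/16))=82/2013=0.04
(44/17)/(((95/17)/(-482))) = -21208/95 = -223.24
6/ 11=0.55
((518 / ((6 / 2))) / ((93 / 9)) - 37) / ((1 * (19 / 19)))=-629 / 31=-20.29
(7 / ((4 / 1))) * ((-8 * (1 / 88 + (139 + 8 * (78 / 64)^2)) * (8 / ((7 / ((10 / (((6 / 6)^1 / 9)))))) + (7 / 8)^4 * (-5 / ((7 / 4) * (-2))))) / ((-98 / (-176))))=-315834113335 / 802816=-393407.85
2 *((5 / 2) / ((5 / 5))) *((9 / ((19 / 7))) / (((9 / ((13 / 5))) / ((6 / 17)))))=546 / 323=1.69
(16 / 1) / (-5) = -16 / 5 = -3.20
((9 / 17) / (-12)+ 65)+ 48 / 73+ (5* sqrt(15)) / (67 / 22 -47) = 325705 / 4964 -110* sqrt(15) / 967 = 65.17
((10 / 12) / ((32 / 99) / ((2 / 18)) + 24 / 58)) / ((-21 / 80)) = -3190 / 3339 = -0.96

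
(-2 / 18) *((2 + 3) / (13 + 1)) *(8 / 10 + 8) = -22 / 63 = -0.35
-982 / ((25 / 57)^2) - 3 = -3192393 / 625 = -5107.83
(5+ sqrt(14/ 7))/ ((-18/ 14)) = -35/ 9 - 7 * sqrt(2)/ 9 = -4.99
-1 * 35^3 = -42875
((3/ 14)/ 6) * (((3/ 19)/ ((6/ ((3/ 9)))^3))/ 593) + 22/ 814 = 0.03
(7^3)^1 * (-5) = -1715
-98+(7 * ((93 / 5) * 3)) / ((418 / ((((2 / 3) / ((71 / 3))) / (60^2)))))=-2908443783 / 29678000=-98.00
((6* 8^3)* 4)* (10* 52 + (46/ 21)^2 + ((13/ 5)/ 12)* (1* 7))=4753507328/ 735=6467356.91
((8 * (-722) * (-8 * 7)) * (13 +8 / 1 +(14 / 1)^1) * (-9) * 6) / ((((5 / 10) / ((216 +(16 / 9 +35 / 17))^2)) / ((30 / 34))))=-256151035353920000 / 4913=-52137397792371.26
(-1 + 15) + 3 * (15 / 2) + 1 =75 / 2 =37.50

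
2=2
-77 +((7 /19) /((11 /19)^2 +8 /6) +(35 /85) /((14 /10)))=-2349545 /30719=-76.49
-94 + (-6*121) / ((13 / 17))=-13564 / 13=-1043.38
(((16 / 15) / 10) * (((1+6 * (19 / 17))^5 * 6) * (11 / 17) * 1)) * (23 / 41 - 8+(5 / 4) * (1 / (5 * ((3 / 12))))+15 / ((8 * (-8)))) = -7431219876065271 / 98964032900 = -75090.11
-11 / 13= -0.85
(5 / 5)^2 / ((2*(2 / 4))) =1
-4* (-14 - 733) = 2988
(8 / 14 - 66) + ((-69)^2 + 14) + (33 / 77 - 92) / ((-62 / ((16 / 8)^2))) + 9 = 1025212 / 217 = 4724.48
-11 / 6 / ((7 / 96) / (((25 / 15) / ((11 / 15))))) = -400 / 7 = -57.14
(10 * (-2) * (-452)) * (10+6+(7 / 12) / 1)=449740 / 3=149913.33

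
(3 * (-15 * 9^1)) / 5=-81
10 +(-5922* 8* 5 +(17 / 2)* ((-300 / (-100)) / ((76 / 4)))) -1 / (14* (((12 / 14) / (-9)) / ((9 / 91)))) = -1638183125 / 6916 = -236868.58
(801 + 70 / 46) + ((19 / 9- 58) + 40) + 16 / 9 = 163201 / 207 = 788.41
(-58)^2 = 3364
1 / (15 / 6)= 2 / 5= 0.40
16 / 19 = 0.84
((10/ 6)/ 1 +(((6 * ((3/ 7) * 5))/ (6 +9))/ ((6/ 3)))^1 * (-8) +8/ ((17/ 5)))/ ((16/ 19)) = 4009/ 5712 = 0.70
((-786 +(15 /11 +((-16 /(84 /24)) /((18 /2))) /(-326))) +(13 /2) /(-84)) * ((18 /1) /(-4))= 709122431 /200816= 3531.20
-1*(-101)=101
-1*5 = -5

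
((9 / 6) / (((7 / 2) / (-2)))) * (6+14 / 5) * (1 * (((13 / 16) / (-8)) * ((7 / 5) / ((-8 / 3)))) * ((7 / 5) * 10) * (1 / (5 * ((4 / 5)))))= -9009 / 6400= -1.41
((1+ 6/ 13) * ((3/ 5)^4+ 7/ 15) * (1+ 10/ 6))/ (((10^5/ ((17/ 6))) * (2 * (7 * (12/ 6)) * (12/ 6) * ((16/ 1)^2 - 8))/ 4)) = 13889/ 732375000000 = 0.00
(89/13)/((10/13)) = 89/10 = 8.90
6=6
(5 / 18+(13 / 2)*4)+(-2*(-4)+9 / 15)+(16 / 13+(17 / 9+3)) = 15989 / 390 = 41.00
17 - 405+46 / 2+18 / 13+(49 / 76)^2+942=43460957 / 75088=578.80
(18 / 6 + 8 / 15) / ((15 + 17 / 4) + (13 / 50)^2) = 13250 / 72441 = 0.18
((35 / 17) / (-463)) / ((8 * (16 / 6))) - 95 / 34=-2.79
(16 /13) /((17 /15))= 240 /221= 1.09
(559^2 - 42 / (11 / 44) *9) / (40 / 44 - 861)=-3420659 / 9461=-361.55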